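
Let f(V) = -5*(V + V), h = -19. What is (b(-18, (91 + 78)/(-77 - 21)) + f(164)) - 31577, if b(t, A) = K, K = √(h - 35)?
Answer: -33217 + 3*I*√6 ≈ -33217.0 + 7.3485*I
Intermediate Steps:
K = 3*I*√6 (K = √(-19 - 35) = √(-54) = 3*I*√6 ≈ 7.3485*I)
b(t, A) = 3*I*√6
f(V) = -10*V
(b(-18, (91 + 78)/(-77 - 21)) + f(164)) - 31577 = (3*I*√6 - 10*164) - 31577 = (3*I*√6 - 1640) - 31577 = (-1640 + 3*I*√6) - 31577 = -33217 + 3*I*√6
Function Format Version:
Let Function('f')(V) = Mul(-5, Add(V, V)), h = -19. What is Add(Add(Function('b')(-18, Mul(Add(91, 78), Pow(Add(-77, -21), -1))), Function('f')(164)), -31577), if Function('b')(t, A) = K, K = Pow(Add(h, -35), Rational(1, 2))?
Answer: Add(-33217, Mul(3, I, Pow(6, Rational(1, 2)))) ≈ Add(-33217., Mul(7.3485, I))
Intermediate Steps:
K = Mul(3, I, Pow(6, Rational(1, 2))) (K = Pow(Add(-19, -35), Rational(1, 2)) = Pow(-54, Rational(1, 2)) = Mul(3, I, Pow(6, Rational(1, 2))) ≈ Mul(7.3485, I))
Function('b')(t, A) = Mul(3, I, Pow(6, Rational(1, 2)))
Function('f')(V) = Mul(-10, V) (Function('f')(V) = Mul(-5, Mul(2, V)) = Mul(-10, V))
Add(Add(Function('b')(-18, Mul(Add(91, 78), Pow(Add(-77, -21), -1))), Function('f')(164)), -31577) = Add(Add(Mul(3, I, Pow(6, Rational(1, 2))), Mul(-10, 164)), -31577) = Add(Add(Mul(3, I, Pow(6, Rational(1, 2))), -1640), -31577) = Add(Add(-1640, Mul(3, I, Pow(6, Rational(1, 2)))), -31577) = Add(-33217, Mul(3, I, Pow(6, Rational(1, 2))))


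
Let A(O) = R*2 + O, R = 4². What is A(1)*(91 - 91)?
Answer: 0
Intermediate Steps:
R = 16
A(O) = 32 + O (A(O) = 16*2 + O = 32 + O)
A(1)*(91 - 91) = (32 + 1)*(91 - 91) = 33*0 = 0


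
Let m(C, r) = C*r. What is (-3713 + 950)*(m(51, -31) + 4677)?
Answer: -8554248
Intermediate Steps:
(-3713 + 950)*(m(51, -31) + 4677) = (-3713 + 950)*(51*(-31) + 4677) = -2763*(-1581 + 4677) = -2763*3096 = -8554248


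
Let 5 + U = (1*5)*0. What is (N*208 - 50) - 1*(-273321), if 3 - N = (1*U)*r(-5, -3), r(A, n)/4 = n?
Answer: 261415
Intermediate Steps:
U = -5 (U = -5 + (1*5)*0 = -5 + 5*0 = -5 + 0 = -5)
r(A, n) = 4*n
N = -57 (N = 3 - 1*(-5)*4*(-3) = 3 - (-5)*(-12) = 3 - 1*60 = 3 - 60 = -57)
(N*208 - 50) - 1*(-273321) = (-57*208 - 50) - 1*(-273321) = (-11856 - 50) + 273321 = -11906 + 273321 = 261415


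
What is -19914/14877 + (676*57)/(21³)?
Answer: 1600070/566979 ≈ 2.8221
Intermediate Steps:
-19914/14877 + (676*57)/(21³) = -19914*1/14877 + 38532/9261 = -6638/4959 + 38532*(1/9261) = -6638/4959 + 12844/3087 = 1600070/566979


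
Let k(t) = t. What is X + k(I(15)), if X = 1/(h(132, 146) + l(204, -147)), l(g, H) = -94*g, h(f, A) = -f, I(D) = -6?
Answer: -115849/19308 ≈ -6.0001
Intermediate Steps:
X = -1/19308 (X = 1/(-1*132 - 94*204) = 1/(-132 - 19176) = 1/(-19308) = -1/19308 ≈ -5.1792e-5)
X + k(I(15)) = -1/19308 - 6 = -115849/19308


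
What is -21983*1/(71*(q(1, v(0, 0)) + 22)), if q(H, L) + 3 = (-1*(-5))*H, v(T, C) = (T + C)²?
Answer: -21983/1704 ≈ -12.901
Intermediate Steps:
v(T, C) = (C + T)²
q(H, L) = -3 + 5*H (q(H, L) = -3 + (-1*(-5))*H = -3 + 5*H)
-21983*1/(71*(q(1, v(0, 0)) + 22)) = -21983*1/(71*((-3 + 5*1) + 22)) = -21983*1/(71*((-3 + 5) + 22)) = -21983*1/(71*(2 + 22)) = -21983/(24*71) = -21983/1704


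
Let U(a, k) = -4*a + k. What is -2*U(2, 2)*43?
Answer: 516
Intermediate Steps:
U(a, k) = k - 4*a
-2*U(2, 2)*43 = -2*(2 - 4*2)*43 = -2*(2 - 8)*43 = -2*(-6)*43 = 12*43 = 516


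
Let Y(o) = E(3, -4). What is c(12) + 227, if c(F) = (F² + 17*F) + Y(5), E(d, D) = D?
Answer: 571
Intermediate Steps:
Y(o) = -4
c(F) = -4 + F² + 17*F (c(F) = (F² + 17*F) - 4 = -4 + F² + 17*F)
c(12) + 227 = (-4 + 12² + 17*12) + 227 = (-4 + 144 + 204) + 227 = 344 + 227 = 571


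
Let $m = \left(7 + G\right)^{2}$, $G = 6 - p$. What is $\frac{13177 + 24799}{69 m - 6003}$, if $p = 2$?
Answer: $\frac{18988}{1173} \approx 16.188$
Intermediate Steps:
$G = 4$ ($G = 6 - 2 = 4$)
$m = 121$ ($m = \left(7 + 4\right)^{2} = 11^{2} = 121$)
$\frac{13177 + 24799}{69 m - 6003} = \frac{13177 + 24799}{69 \cdot 121 - 6003} = \frac{37976}{8349 - 6003} = \frac{37976}{2346} = 37976 \cdot \frac{1}{2346} = \frac{18988}{1173}$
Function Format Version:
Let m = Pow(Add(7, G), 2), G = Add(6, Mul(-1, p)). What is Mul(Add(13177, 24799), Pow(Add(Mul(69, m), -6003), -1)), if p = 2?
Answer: Rational(18988, 1173) ≈ 16.188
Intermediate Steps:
G = 4 (G = Add(6, Mul(-1, 2)) = Add(6, -2) = 4)
m = 121 (m = Pow(Add(7, 4), 2) = Pow(11, 2) = 121)
Mul(Add(13177, 24799), Pow(Add(Mul(69, m), -6003), -1)) = Mul(Add(13177, 24799), Pow(Add(Mul(69, 121), -6003), -1)) = Mul(37976, Pow(Add(8349, -6003), -1)) = Mul(37976, Pow(2346, -1)) = Mul(37976, Rational(1, 2346)) = Rational(18988, 1173)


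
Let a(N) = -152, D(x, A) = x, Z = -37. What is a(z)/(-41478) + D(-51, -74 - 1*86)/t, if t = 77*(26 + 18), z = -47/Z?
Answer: -800201/70263732 ≈ -0.011389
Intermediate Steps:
z = 47/37 (z = -47/(-37) = -47*(-1/37) = 47/37 ≈ 1.2703)
t = 3388 (t = 77*44 = 3388)
a(z)/(-41478) + D(-51, -74 - 1*86)/t = -152/(-41478) - 51/3388 = -152*(-1/41478) - 51*1/3388 = 76/20739 - 51/3388 = -800201/70263732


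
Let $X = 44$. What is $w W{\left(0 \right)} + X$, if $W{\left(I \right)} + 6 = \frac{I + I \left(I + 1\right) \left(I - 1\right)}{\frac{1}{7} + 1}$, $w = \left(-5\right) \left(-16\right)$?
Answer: $-436$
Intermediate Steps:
$w = 80$
$W{\left(I \right)} = -6 + \frac{7 I}{8} + \frac{7 I \left(1 + I\right) \left(-1 + I\right)}{8}$ ($W{\left(I \right)} = -6 + \frac{I + I \left(I + 1\right) \left(I - 1\right)}{\frac{1}{7} + 1} = -6 + \frac{I + I \left(1 + I\right) \left(-1 + I\right)}{\frac{1}{7} + 1} = -6 + \frac{I + I \left(1 + I\right) \left(-1 + I\right)}{\frac{8}{7}} = -6 + \left(I + I \left(1 + I\right) \left(-1 + I\right)\right) \frac{7}{8} = -6 + \left(\frac{7 I}{8} + \frac{7 I \left(1 + I\right) \left(-1 + I\right)}{8}\right) = -6 + \frac{7 I}{8} + \frac{7 I \left(1 + I\right) \left(-1 + I\right)}{8}$)
$w W{\left(0 \right)} + X = 80 \left(-6 + \frac{7 \cdot 0^{3}}{8}\right) + 44 = 80 \left(-6 + \frac{7}{8} \cdot 0\right) + 44 = 80 \left(-6 + 0\right) + 44 = 80 \left(-6\right) + 44 = -480 + 44 = -436$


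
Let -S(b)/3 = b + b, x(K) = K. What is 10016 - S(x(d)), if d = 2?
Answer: 10028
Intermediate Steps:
S(b) = -6*b (S(b) = -3*(b + b) = -6*b)
10016 - S(x(d)) = 10016 - (-6)*2 = 10016 - 1*(-12) = 10016 + 12 = 10028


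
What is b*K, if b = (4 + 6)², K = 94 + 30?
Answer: 12400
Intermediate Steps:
K = 124
b = 100 (b = 10² = 100)
b*K = 100*124 = 12400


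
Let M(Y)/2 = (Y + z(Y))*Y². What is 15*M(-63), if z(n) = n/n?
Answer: -7382340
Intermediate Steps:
z(n) = 1
M(Y) = 2*Y²*(1 + Y) (M(Y) = 2*((Y + 1)*Y²) = 2*((1 + Y)*Y²) = 2*(Y²*(1 + Y)) = 2*Y²*(1 + Y))
15*M(-63) = 15*(2*(-63)²*(1 - 63)) = 15*(2*3969*(-62)) = 15*(-492156) = -7382340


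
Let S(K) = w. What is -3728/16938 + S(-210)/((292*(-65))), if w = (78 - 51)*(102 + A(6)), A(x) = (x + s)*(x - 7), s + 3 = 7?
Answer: -14103929/40185405 ≈ -0.35097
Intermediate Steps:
s = 4 (s = -3 + 7 = 4)
A(x) = (-7 + x)*(4 + x) (A(x) = (x + 4)*(x - 7) = (4 + x)*(-7 + x) = (-7 + x)*(4 + x))
w = 2484 (w = (78 - 51)*(102 + (-28 + 6**2 - 3*6)) = 27*(102 + (-28 + 36 - 18)) = 27*(102 - 10) = 27*92 = 2484)
S(K) = 2484
-3728/16938 + S(-210)/((292*(-65))) = -3728/16938 + 2484/((292*(-65))) = -3728*1/16938 + 2484/(-18980) = -1864/8469 + 2484*(-1/18980) = -1864/8469 - 621/4745 = -14103929/40185405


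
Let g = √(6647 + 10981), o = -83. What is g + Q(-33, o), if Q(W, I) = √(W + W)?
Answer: 2*√4407 + I*√66 ≈ 132.77 + 8.124*I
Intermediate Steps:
g = 2*√4407 (g = √17628 = 2*√4407 ≈ 132.77)
Q(W, I) = √2*√W (Q(W, I) = √(2*W) = √2*√W)
g + Q(-33, o) = 2*√4407 + √2*√(-33) = 2*√4407 + √2*(I*√33) = 2*√4407 + I*√66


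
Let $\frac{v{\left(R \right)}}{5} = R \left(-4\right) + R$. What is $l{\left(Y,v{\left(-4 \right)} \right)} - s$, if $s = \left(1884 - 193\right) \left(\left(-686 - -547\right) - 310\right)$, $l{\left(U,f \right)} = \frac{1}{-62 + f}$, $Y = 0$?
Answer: $\frac{1518517}{2} \approx 7.5926 \cdot 10^{5}$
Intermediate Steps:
$v{\left(R \right)} = - 15 R$ ($v{\left(R \right)} = 5 \left(R \left(-4\right) + R\right) = 5 \left(- 4 R + R\right) = 5 \left(- 3 R\right) = - 15 R$)
$s = -759259$ ($s = 1691 \left(\left(-686 + 547\right) - 310\right) = 1691 \left(-139 - 310\right) = 1691 \left(-449\right) = -759259$)
$l{\left(Y,v{\left(-4 \right)} \right)} - s = \frac{1}{-62 - -60} - -759259 = \frac{1}{-62 + 60} + 759259 = \frac{1}{-2} + 759259 = - \frac{1}{2} + 759259 = \frac{1518517}{2}$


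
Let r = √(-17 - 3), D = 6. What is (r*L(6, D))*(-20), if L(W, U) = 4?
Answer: -160*I*√5 ≈ -357.77*I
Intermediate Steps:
r = 2*I*√5 (r = √(-20) = 2*I*√5 ≈ 4.4721*I)
(r*L(6, D))*(-20) = ((2*I*√5)*4)*(-20) = (8*I*√5)*(-20) = -160*I*√5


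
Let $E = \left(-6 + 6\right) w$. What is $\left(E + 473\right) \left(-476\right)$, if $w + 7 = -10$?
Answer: $-225148$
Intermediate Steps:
$w = -17$ ($w = -7 - 10 = -17$)
$E = 0$ ($E = \left(-6 + 6\right) \left(-17\right) = 0 \left(-17\right) = 0$)
$\left(E + 473\right) \left(-476\right) = \left(0 + 473\right) \left(-476\right) = 473 \left(-476\right) = -225148$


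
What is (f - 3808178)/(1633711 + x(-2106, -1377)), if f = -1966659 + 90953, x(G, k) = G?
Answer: -5683884/1631605 ≈ -3.4836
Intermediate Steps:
f = -1875706
(f - 3808178)/(1633711 + x(-2106, -1377)) = (-1875706 - 3808178)/(1633711 - 2106) = -5683884/1631605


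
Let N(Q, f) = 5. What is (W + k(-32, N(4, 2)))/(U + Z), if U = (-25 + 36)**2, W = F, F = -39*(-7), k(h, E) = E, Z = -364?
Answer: -278/243 ≈ -1.1440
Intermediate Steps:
F = 273
W = 273
U = 121 (U = 11**2 = 121)
(W + k(-32, N(4, 2)))/(U + Z) = (273 + 5)/(121 - 364) = 278/(-243) = 278*(-1/243) = -278/243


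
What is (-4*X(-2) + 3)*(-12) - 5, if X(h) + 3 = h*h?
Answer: 7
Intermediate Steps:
X(h) = -3 + h**2 (X(h) = -3 + h*h = -3 + h**2)
(-4*X(-2) + 3)*(-12) - 5 = (-4*(-3 + (-2)**2) + 3)*(-12) - 5 = (-4*(-3 + 4) + 3)*(-12) - 5 = (-4*1 + 3)*(-12) - 5 = (-4 + 3)*(-12) - 5 = -1*(-12) - 5 = 12 - 5 = 7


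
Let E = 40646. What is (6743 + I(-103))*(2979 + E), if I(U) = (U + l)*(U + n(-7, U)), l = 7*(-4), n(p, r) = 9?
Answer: 831361625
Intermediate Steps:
l = -28
I(U) = (-28 + U)*(9 + U) (I(U) = (U - 28)*(U + 9) = (-28 + U)*(9 + U))
(6743 + I(-103))*(2979 + E) = (6743 + (-252 + (-103)² - 19*(-103)))*(2979 + 40646) = (6743 + (-252 + 10609 + 1957))*43625 = (6743 + 12314)*43625 = 19057*43625 = 831361625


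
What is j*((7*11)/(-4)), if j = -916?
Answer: 17633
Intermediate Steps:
j*((7*11)/(-4)) = -916*7*11/(-4) = -70532*(-1)/4 = -916*(-77/4) = 17633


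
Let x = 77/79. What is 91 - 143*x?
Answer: -3822/79 ≈ -48.380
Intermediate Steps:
x = 77/79 (x = 77*(1/79) = 77/79 ≈ 0.97468)
91 - 143*x = 91 - 143*77/79 = 91 - 11011/79 = -3822/79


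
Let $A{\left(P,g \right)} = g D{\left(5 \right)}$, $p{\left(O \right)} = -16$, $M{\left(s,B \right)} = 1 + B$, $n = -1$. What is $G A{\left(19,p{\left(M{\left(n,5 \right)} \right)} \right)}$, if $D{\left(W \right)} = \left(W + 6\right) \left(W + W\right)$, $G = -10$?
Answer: $17600$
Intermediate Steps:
$D{\left(W \right)} = 2 W \left(6 + W\right)$ ($D{\left(W \right)} = \left(6 + W\right) 2 W = 2 W \left(6 + W\right)$)
$A{\left(P,g \right)} = 110 g$ ($A{\left(P,g \right)} = g 2 \cdot 5 \left(6 + 5\right) = g 2 \cdot 5 \cdot 11 = g 110 = 110 g$)
$G A{\left(19,p{\left(M{\left(n,5 \right)} \right)} \right)} = - 10 \cdot 110 \left(-16\right) = \left(-10\right) \left(-1760\right) = 17600$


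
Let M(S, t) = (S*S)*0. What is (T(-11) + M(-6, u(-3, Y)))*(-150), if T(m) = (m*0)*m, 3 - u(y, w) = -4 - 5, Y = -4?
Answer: 0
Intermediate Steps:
u(y, w) = 12 (u(y, w) = 3 - (-4 - 5) = 3 - 1*(-9) = 3 + 9 = 12)
T(m) = 0 (T(m) = 0*m = 0)
M(S, t) = 0 (M(S, t) = S**2*0 = 0)
(T(-11) + M(-6, u(-3, Y)))*(-150) = (0 + 0)*(-150) = 0*(-150) = 0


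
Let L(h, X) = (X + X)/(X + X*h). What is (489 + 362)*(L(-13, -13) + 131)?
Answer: 668035/6 ≈ 1.1134e+5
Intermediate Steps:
L(h, X) = 2*X/(X + X*h) (L(h, X) = (2*X)/(X + X*h) = 2*X/(X + X*h))
(489 + 362)*(L(-13, -13) + 131) = (489 + 362)*(2/(1 - 13) + 131) = 851*(2/(-12) + 131) = 851*(2*(-1/12) + 131) = 851*(-1/6 + 131) = 851*(785/6) = 668035/6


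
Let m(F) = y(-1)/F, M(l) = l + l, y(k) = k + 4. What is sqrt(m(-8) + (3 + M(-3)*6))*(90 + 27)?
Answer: 117*I*sqrt(534)/4 ≈ 675.92*I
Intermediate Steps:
y(k) = 4 + k
M(l) = 2*l
m(F) = 3/F (m(F) = (4 - 1)/F = 3/F)
sqrt(m(-8) + (3 + M(-3)*6))*(90 + 27) = sqrt(3/(-8) + (3 + (2*(-3))*6))*(90 + 27) = sqrt(3*(-1/8) + (3 - 6*6))*117 = sqrt(-3/8 + (3 - 36))*117 = sqrt(-3/8 - 33)*117 = sqrt(-267/8)*117 = (I*sqrt(534)/4)*117 = 117*I*sqrt(534)/4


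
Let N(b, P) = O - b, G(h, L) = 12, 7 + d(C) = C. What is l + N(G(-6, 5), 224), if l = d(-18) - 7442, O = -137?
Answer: -7616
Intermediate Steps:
d(C) = -7 + C
N(b, P) = -137 - b
l = -7467 (l = (-7 - 18) - 7442 = -25 - 7442 = -7467)
l + N(G(-6, 5), 224) = -7467 + (-137 - 1*12) = -7467 + (-137 - 12) = -7467 - 149 = -7616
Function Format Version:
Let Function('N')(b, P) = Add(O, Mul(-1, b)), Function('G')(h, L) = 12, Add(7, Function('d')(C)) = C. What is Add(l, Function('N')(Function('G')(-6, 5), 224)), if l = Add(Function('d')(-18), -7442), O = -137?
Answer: -7616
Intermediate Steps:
Function('d')(C) = Add(-7, C)
Function('N')(b, P) = Add(-137, Mul(-1, b))
l = -7467 (l = Add(Add(-7, -18), -7442) = Add(-25, -7442) = -7467)
Add(l, Function('N')(Function('G')(-6, 5), 224)) = Add(-7467, Add(-137, Mul(-1, 12))) = Add(-7467, Add(-137, -12)) = Add(-7467, -149) = -7616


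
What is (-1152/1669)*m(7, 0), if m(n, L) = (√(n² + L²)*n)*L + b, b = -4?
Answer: 4608/1669 ≈ 2.7609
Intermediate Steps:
m(n, L) = -4 + L*n*√(L² + n²) (m(n, L) = (√(n² + L²)*n)*L - 4 = (√(L² + n²)*n)*L - 4 = (n*√(L² + n²))*L - 4 = L*n*√(L² + n²) - 4 = -4 + L*n*√(L² + n²))
(-1152/1669)*m(7, 0) = (-1152/1669)*(-4 + 0*7*√(0² + 7²)) = (-1152*1/1669)*(-4 + 0*7*√(0 + 49)) = -1152*(-4 + 0*7*√49)/1669 = -1152*(-4 + 0*7*7)/1669 = -1152*(-4 + 0)/1669 = -1152/1669*(-4) = 4608/1669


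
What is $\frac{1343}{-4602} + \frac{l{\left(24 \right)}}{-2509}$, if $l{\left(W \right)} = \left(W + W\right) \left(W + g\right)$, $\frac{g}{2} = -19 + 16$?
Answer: $- \frac{565055}{888186} \approx -0.63619$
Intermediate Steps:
$g = -6$ ($g = 2 \left(-19 + 16\right) = 2 \left(-3\right) = -6$)
$l{\left(W \right)} = 2 W \left(-6 + W\right)$ ($l{\left(W \right)} = \left(W + W\right) \left(W - 6\right) = 2 W \left(-6 + W\right)$)
$\frac{1343}{-4602} + \frac{l{\left(24 \right)}}{-2509} = \frac{1343}{-4602} + \frac{2 \cdot 24 \left(-6 + 24\right)}{-2509} = 1343 \left(- \frac{1}{4602}\right) + 2 \cdot 24 \cdot 18 \left(- \frac{1}{2509}\right) = - \frac{1343}{4602} + 864 \left(- \frac{1}{2509}\right) = - \frac{1343}{4602} - \frac{864}{2509} = - \frac{565055}{888186}$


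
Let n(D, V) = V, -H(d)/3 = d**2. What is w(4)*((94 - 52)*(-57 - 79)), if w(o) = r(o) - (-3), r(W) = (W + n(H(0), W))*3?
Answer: -154224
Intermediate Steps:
H(d) = -3*d**2
r(W) = 6*W (r(W) = (W + W)*3 = (2*W)*3 = 6*W)
w(o) = 3 + 6*o (w(o) = 6*o - (-3) = 6*o - 1*(-3) = 6*o + 3 = 3 + 6*o)
w(4)*((94 - 52)*(-57 - 79)) = (3 + 6*4)*((94 - 52)*(-57 - 79)) = (3 + 24)*(42*(-136)) = 27*(-5712) = -154224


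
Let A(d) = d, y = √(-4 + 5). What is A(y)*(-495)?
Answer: -495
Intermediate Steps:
y = 1 (y = √1 = 1)
A(y)*(-495) = 1*(-495) = -495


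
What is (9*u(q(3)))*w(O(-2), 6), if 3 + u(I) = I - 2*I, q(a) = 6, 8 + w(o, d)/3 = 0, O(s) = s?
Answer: 1944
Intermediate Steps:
w(o, d) = -24 (w(o, d) = -24 + 3*0 = -24 + 0 = -24)
u(I) = -3 - I (u(I) = -3 + (I - 2*I) = -3 - I)
(9*u(q(3)))*w(O(-2), 6) = (9*(-3 - 1*6))*(-24) = (9*(-3 - 6))*(-24) = (9*(-9))*(-24) = -81*(-24) = 1944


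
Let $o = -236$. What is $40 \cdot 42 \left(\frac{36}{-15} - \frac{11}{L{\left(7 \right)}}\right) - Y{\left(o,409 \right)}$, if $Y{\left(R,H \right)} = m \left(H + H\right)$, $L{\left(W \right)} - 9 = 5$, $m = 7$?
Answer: $-11078$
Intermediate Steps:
$L{\left(W \right)} = 14$ ($L{\left(W \right)} = 9 + 5 = 14$)
$Y{\left(R,H \right)} = 14 H$ ($Y{\left(R,H \right)} = 7 \left(H + H\right) = 7 \cdot 2 H = 14 H$)
$40 \cdot 42 \left(\frac{36}{-15} - \frac{11}{L{\left(7 \right)}}\right) - Y{\left(o,409 \right)} = 40 \cdot 42 \left(\frac{36}{-15} - \frac{11}{14}\right) - 14 \cdot 409 = 1680 \left(36 \left(- \frac{1}{15}\right) - \frac{11}{14}\right) - 5726 = 1680 \left(- \frac{12}{5} - \frac{11}{14}\right) - 5726 = 1680 \left(- \frac{223}{70}\right) - 5726 = -5352 - 5726 = -11078$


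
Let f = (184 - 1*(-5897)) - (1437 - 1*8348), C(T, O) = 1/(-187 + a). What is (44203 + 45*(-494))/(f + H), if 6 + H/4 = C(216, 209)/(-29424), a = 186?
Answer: 161633388/95392609 ≈ 1.6944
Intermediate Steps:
C(T, O) = -1 (C(T, O) = 1/(-187 + 186) = 1/(-1) = -1)
H = -176543/7356 (H = -24 + 4*(-1/(-29424)) = -24 + 4*(-1*(-1/29424)) = -24 + 4*(1/29424) = -24 + 1/7356 = -176543/7356 ≈ -24.000)
f = 12992 (f = (184 + 5897) - (1437 - 8348) = 6081 - 1*(-6911) = 6081 + 6911 = 12992)
(44203 + 45*(-494))/(f + H) = (44203 + 45*(-494))/(12992 - 176543/7356) = (44203 - 22230)/(95392609/7356) = 21973*(7356/95392609) = 161633388/95392609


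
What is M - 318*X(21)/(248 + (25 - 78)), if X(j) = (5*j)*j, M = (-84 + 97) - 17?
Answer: -46798/13 ≈ -3599.8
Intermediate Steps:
M = -4 (M = 13 - 17 = -4)
X(j) = 5*j²
M - 318*X(21)/(248 + (25 - 78)) = -4 - 318*5*21²/(248 + (25 - 78)) = -4 - 318*5*441/(248 - 53) = -4 - 701190/195 = -4 - 318*147/13 = -4 - 46746/13 = -46798/13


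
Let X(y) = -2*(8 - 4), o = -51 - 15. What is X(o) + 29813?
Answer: 29805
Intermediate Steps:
o = -66
X(y) = -8 (X(y) = -2*4 = -8)
X(o) + 29813 = -8 + 29813 = 29805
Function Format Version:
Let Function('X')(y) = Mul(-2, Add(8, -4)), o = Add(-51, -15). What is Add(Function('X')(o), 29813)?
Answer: 29805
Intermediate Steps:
o = -66
Function('X')(y) = -8 (Function('X')(y) = Mul(-2, 4) = -8)
Add(Function('X')(o), 29813) = Add(-8, 29813) = 29805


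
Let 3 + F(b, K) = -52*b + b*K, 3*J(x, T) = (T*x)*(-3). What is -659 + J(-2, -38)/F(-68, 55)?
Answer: -136337/207 ≈ -658.63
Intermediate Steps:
J(x, T) = -T*x (J(x, T) = ((T*x)*(-3))/3 = (-3*T*x)/3 = -T*x)
F(b, K) = -3 - 52*b + K*b (F(b, K) = -3 + (-52*b + b*K) = -3 + (-52*b + K*b) = -3 - 52*b + K*b)
-659 + J(-2, -38)/F(-68, 55) = -659 + (-1*(-38)*(-2))/(-3 - 52*(-68) + 55*(-68)) = -659 - 76/(-3 + 3536 - 3740) = -659 - 76/(-207) = -659 - 76*(-1/207) = -659 + 76/207 = -136337/207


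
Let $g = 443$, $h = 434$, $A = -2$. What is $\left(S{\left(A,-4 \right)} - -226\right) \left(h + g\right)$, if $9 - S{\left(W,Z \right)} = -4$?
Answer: $209603$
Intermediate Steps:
$S{\left(W,Z \right)} = 13$ ($S{\left(W,Z \right)} = 9 - -4 = 9 + 4 = 13$)
$\left(S{\left(A,-4 \right)} - -226\right) \left(h + g\right) = \left(13 - -226\right) \left(434 + 443\right) = \left(13 + 226\right) 877 = 239 \cdot 877 = 209603$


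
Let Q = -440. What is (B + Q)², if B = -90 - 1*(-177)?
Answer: 124609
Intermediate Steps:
B = 87 (B = -90 + 177 = 87)
(B + Q)² = (87 - 440)² = (-353)² = 124609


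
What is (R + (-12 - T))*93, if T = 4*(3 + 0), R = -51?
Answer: -6975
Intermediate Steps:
T = 12 (T = 4*3 = 12)
(R + (-12 - T))*93 = (-51 + (-12 - 1*12))*93 = (-51 + (-12 - 12))*93 = (-51 - 24)*93 = -75*93 = -6975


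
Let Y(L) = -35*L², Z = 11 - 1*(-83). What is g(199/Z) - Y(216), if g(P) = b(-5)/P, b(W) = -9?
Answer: 324958194/199 ≈ 1.6330e+6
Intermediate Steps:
Z = 94 (Z = 11 + 83 = 94)
g(P) = -9/P
g(199/Z) - Y(216) = -9/(199/94) - (-35)*216² = -9/(199*(1/94)) - (-35)*46656 = -9/199/94 - 1*(-1632960) = -9*94/199 + 1632960 = -846/199 + 1632960 = 324958194/199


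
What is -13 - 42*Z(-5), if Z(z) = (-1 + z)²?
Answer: -1525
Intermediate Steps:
-13 - 42*Z(-5) = -13 - 42*(-1 - 5)² = -13 - 42*(-6)² = -13 - 42*36 = -13 - 1512 = -1525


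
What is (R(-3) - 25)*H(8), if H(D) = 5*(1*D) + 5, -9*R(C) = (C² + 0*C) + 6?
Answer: -1200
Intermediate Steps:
R(C) = -⅔ - C²/9 (R(C) = -((C² + 0*C) + 6)/9 = -((C² + 0) + 6)/9 = -(C² + 6)/9 = -(6 + C²)/9 = -⅔ - C²/9)
H(D) = 5 + 5*D (H(D) = 5*D + 5 = 5 + 5*D)
(R(-3) - 25)*H(8) = ((-⅔ - ⅑*(-3)²) - 25)*(5 + 5*8) = ((-⅔ - ⅑*9) - 25)*(5 + 40) = ((-⅔ - 1) - 25)*45 = (-5/3 - 25)*45 = -80/3*45 = -1200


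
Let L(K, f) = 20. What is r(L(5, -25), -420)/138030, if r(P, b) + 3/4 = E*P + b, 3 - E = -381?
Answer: 9679/184040 ≈ 0.052592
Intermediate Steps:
E = 384 (E = 3 - 1*(-381) = 3 + 381 = 384)
r(P, b) = -3/4 + b + 384*P (r(P, b) = -3/4 + (384*P + b) = -3/4 + (b + 384*P) = -3/4 + b + 384*P)
r(L(5, -25), -420)/138030 = (-3/4 - 420 + 384*20)/138030 = (-3/4 - 420 + 7680)*(1/138030) = (29037/4)*(1/138030) = 9679/184040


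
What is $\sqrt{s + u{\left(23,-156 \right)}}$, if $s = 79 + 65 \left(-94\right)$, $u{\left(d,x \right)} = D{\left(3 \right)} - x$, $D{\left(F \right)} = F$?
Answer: $4 i \sqrt{367} \approx 76.629 i$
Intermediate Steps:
$u{\left(d,x \right)} = 3 - x$
$s = -6031$ ($s = 79 - 6110 = -6031$)
$\sqrt{s + u{\left(23,-156 \right)}} = \sqrt{-6031 + \left(3 - -156\right)} = \sqrt{-6031 + \left(3 + 156\right)} = \sqrt{-6031 + 159} = \sqrt{-5872} = 4 i \sqrt{367}$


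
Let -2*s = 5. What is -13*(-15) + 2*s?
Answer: 190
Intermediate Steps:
s = -5/2 (s = -½*5 = -5/2 ≈ -2.5000)
-13*(-15) + 2*s = -13*(-15) + 2*(-5/2) = 195 - 5 = 190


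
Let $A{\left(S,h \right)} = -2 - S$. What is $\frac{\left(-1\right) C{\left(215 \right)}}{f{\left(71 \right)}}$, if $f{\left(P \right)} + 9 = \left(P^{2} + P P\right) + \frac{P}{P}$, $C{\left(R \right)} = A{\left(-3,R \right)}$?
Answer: $- \frac{1}{10074} \approx -9.9265 \cdot 10^{-5}$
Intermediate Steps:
$C{\left(R \right)} = 1$ ($C{\left(R \right)} = -2 - -3 = -2 + 3 = 1$)
$f{\left(P \right)} = -8 + 2 P^{2}$ ($f{\left(P \right)} = -9 + \left(\left(P^{2} + P P\right) + \frac{P}{P}\right) = -9 + \left(\left(P^{2} + P^{2}\right) + 1\right) = -9 + \left(2 P^{2} + 1\right) = -9 + \left(1 + 2 P^{2}\right) = -8 + 2 P^{2}$)
$\frac{\left(-1\right) C{\left(215 \right)}}{f{\left(71 \right)}} = \frac{\left(-1\right) 1}{-8 + 2 \cdot 71^{2}} = - \frac{1}{-8 + 2 \cdot 5041} = - \frac{1}{-8 + 10082} = - \frac{1}{10074}$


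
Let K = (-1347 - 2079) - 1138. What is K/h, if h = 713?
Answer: -4564/713 ≈ -6.4011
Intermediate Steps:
K = -4564 (K = -3426 - 1138 = -4564)
K/h = -4564/713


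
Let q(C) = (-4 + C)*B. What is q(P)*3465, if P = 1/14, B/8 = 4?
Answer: -435600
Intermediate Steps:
B = 32 (B = 8*4 = 32)
P = 1/14 ≈ 0.071429
q(C) = -128 + 32*C (q(C) = (-4 + C)*32 = -128 + 32*C)
q(P)*3465 = (-128 + 32*(1/14))*3465 = (-128 + 16/7)*3465 = -880/7*3465 = -435600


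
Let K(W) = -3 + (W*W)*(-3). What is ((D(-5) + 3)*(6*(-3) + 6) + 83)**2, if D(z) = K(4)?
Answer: 434281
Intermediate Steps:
K(W) = -3 - 3*W**2 (K(W) = -3 + W**2*(-3) = -3 - 3*W**2)
D(z) = -51 (D(z) = -3 - 3*4**2 = -3 - 3*16 = -3 - 48 = -51)
((D(-5) + 3)*(6*(-3) + 6) + 83)**2 = ((-51 + 3)*(6*(-3) + 6) + 83)**2 = (-48*(-18 + 6) + 83)**2 = (-48*(-12) + 83)**2 = (576 + 83)**2 = 659**2 = 434281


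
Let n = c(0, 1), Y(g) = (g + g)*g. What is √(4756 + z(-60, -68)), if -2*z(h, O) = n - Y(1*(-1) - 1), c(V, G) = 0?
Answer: 2*√1190 ≈ 68.993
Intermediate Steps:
Y(g) = 2*g² (Y(g) = (2*g)*g = 2*g²)
n = 0
z(h, O) = 4 (z(h, O) = -(0 - 2*(1*(-1) - 1)²)/2 = -(0 - 2*(-1 - 1)²)/2 = -(0 - 2*(-2)²)/2 = -(0 - 2*4)/2 = -(0 - 1*8)/2 = -(0 - 8)/2 = -½*(-8) = 4)
√(4756 + z(-60, -68)) = √(4756 + 4) = √4760 = 2*√1190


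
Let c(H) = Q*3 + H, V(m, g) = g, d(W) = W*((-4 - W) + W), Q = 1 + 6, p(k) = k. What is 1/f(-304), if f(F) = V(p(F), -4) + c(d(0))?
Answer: 1/17 ≈ 0.058824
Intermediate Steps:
Q = 7
d(W) = -4*W (d(W) = W*(-4) = -4*W)
c(H) = 21 + H (c(H) = 7*3 + H = 21 + H)
f(F) = 17 (f(F) = -4 + (21 - 4*0) = -4 + (21 + 0) = -4 + 21 = 17)
1/f(-304) = 1/17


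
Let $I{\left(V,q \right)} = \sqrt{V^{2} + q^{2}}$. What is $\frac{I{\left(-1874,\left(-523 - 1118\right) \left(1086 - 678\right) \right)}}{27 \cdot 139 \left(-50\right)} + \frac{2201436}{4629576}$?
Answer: $\frac{183453}{385798} - \frac{\sqrt{112067813665}}{93825} \approx -3.0925$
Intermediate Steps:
$\frac{I{\left(-1874,\left(-523 - 1118\right) \left(1086 - 678\right) \right)}}{27 \cdot 139 \left(-50\right)} + \frac{2201436}{4629576} = \frac{\sqrt{\left(-1874\right)^{2} + \left(\left(-523 - 1118\right) \left(1086 - 678\right)\right)^{2}}}{27 \cdot 139 \left(-50\right)} + \frac{2201436}{4629576} = \frac{\sqrt{3511876 + \left(\left(-1641\right) 408\right)^{2}}}{3753 \left(-50\right)} + 2201436 \cdot \frac{1}{4629576} = \frac{\sqrt{3511876 + \left(-669528\right)^{2}}}{-187650} + \frac{183453}{385798} = \sqrt{3511876 + 448267742784} \left(- \frac{1}{187650}\right) + \frac{183453}{385798} = \sqrt{448271254660} \left(- \frac{1}{187650}\right) + \frac{183453}{385798} = 2 \sqrt{112067813665} \left(- \frac{1}{187650}\right) + \frac{183453}{385798} = - \frac{\sqrt{112067813665}}{93825} + \frac{183453}{385798} = \frac{183453}{385798} - \frac{\sqrt{112067813665}}{93825}$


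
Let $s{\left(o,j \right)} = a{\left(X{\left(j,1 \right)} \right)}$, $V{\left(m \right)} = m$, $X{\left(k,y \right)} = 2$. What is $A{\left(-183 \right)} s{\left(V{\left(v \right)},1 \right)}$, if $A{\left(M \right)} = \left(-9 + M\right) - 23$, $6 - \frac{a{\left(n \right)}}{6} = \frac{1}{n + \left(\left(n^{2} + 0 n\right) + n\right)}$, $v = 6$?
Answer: $- \frac{30315}{4} \approx -7578.8$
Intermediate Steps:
$a{\left(n \right)} = 36 - \frac{6}{n^{2} + 2 n}$ ($a{\left(n \right)} = 36 - \frac{6}{n + \left(\left(n^{2} + 0 n\right) + n\right)} = 36 - \frac{6}{n + \left(\left(n^{2} + 0\right) + n\right)} = 36 - \frac{6}{n + \left(n^{2} + n\right)} = 36 - \frac{6}{n + \left(n + n^{2}\right)} = 36 - \frac{6}{n^{2} + 2 n}$)
$s{\left(o,j \right)} = \frac{141}{4}$ ($s{\left(o,j \right)} = \frac{6 \left(-1 + 6 \cdot 2^{2} + 12 \cdot 2\right)}{2 \left(2 + 2\right)} = 6 \cdot \frac{1}{2} \cdot \frac{1}{4} \left(-1 + 6 \cdot 4 + 24\right) = 6 \cdot \frac{1}{2} \cdot \frac{1}{4} \left(-1 + 24 + 24\right) = 6 \cdot \frac{1}{2} \cdot \frac{1}{4} \cdot 47 = \frac{141}{4}$)
$A{\left(M \right)} = -32 + M$
$A{\left(-183 \right)} s{\left(V{\left(v \right)},1 \right)} = \left(-32 - 183\right) \frac{141}{4} = \left(-215\right) \frac{141}{4} = - \frac{30315}{4}$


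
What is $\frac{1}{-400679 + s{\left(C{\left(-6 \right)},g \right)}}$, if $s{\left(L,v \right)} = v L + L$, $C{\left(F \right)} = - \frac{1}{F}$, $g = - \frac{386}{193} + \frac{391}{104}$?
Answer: $- \frac{624}{250023409} \approx -2.4958 \cdot 10^{-6}$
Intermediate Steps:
$g = \frac{183}{104}$ ($g = \left(-386\right) \frac{1}{193} + 391 \cdot \frac{1}{104} = -2 + \frac{391}{104} = \frac{183}{104} \approx 1.7596$)
$s{\left(L,v \right)} = L + L v$ ($s{\left(L,v \right)} = L v + L = L + L v$)
$\frac{1}{-400679 + s{\left(C{\left(-6 \right)},g \right)}} = \frac{1}{-400679 + - \frac{1}{-6} \left(1 + \frac{183}{104}\right)} = \frac{1}{-400679 + \left(-1\right) \left(- \frac{1}{6}\right) \frac{287}{104}} = \frac{1}{-400679 + \frac{1}{6} \cdot \frac{287}{104}} = \frac{1}{-400679 + \frac{287}{624}} = \frac{1}{- \frac{250023409}{624}} = - \frac{624}{250023409}$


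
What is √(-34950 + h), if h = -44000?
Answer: 5*I*√3158 ≈ 280.98*I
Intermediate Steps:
√(-34950 + h) = √(-34950 - 44000) = √(-78950) = 5*I*√3158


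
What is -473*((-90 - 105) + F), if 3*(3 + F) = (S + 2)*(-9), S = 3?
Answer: 100749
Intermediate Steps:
F = -18 (F = -3 + ((3 + 2)*(-9))/3 = -3 + (5*(-9))/3 = -3 + (⅓)*(-45) = -3 - 15 = -18)
-473*((-90 - 105) + F) = -473*((-90 - 105) - 18) = -473*(-195 - 18) = -473*(-213) = 100749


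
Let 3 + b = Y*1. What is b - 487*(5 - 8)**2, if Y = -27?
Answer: -4413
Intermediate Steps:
b = -30 (b = -3 - 27*1 = -3 - 27 = -30)
b - 487*(5 - 8)**2 = -30 - 487*(5 - 8)**2 = -30 - 487*(-3)**2 = -30 - 487*9 = -30 - 4383 = -4413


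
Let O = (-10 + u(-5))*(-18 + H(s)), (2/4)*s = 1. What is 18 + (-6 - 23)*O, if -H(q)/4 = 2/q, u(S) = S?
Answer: -9552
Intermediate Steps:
s = 2 (s = 2*1 = 2)
H(q) = -8/q
O = 330 (O = (-10 - 5)*(-18 - 8/2) = -15*(-18 - 8*1/2) = -15*(-18 - 4) = -15*(-22) = 330)
18 + (-6 - 23)*O = 18 + (-6 - 23)*330 = 18 - 29*330 = 18 - 9570 = -9552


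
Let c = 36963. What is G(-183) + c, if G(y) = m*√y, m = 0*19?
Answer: 36963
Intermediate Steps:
m = 0
G(y) = 0 (G(y) = 0*√y = 0)
G(-183) + c = 0 + 36963 = 36963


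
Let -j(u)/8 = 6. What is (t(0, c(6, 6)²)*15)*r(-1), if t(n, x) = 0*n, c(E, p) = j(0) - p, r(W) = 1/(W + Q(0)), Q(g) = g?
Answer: 0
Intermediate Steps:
r(W) = 1/W (r(W) = 1/(W + 0) = 1/W)
j(u) = -48 (j(u) = -8*6 = -48)
c(E, p) = -48 - p
t(n, x) = 0
(t(0, c(6, 6)²)*15)*r(-1) = (0*15)/(-1) = 0*(-1) = 0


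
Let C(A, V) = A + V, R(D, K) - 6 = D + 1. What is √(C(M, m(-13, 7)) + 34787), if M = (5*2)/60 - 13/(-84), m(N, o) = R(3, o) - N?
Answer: √6822823/14 ≈ 186.58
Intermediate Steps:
R(D, K) = 7 + D (R(D, K) = 6 + (D + 1) = 6 + (1 + D) = 7 + D)
m(N, o) = 10 - N (m(N, o) = (7 + 3) - N = 10 - N)
M = 9/28 (M = 10*(1/60) - 13*(-1/84) = ⅙ + 13/84 = 9/28 ≈ 0.32143)
√(C(M, m(-13, 7)) + 34787) = √((9/28 + (10 - 1*(-13))) + 34787) = √((9/28 + (10 + 13)) + 34787) = √((9/28 + 23) + 34787) = √(653/28 + 34787) = √(974689/28) = √6822823/14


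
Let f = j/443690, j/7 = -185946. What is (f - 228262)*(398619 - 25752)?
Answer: -18881773912224267/221845 ≈ -8.5112e+10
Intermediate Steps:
j = -1301622 (j = 7*(-185946) = -1301622)
f = -650811/221845 (f = -1301622/443690 = -1301622*1/443690 = -650811/221845 ≈ -2.9336)
(f - 228262)*(398619 - 25752) = (-650811/221845 - 228262)*(398619 - 25752) = -50639434201/221845*372867 = -18881773912224267/221845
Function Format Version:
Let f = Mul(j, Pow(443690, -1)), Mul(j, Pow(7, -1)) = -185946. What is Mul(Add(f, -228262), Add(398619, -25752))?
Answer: Rational(-18881773912224267, 221845) ≈ -8.5112e+10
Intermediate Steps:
j = -1301622 (j = Mul(7, -185946) = -1301622)
f = Rational(-650811, 221845) (f = Mul(-1301622, Pow(443690, -1)) = Mul(-1301622, Rational(1, 443690)) = Rational(-650811, 221845) ≈ -2.9336)
Mul(Add(f, -228262), Add(398619, -25752)) = Mul(Add(Rational(-650811, 221845), -228262), Add(398619, -25752)) = Mul(Rational(-50639434201, 221845), 372867) = Rational(-18881773912224267, 221845)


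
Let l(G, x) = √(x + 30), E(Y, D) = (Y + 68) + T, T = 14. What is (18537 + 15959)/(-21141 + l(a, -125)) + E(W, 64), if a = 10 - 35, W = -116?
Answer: -1990663390/55867747 - 4312*I*√95/55867747 ≈ -35.632 - 0.00075228*I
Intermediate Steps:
E(Y, D) = 82 + Y (E(Y, D) = (Y + 68) + 14 = (68 + Y) + 14 = 82 + Y)
a = -25
l(G, x) = √(30 + x)
(18537 + 15959)/(-21141 + l(a, -125)) + E(W, 64) = (18537 + 15959)/(-21141 + √(30 - 125)) + (82 - 116) = 34496/(-21141 + √(-95)) - 34 = 34496/(-21141 + I*√95) - 34 = -34 + 34496/(-21141 + I*√95)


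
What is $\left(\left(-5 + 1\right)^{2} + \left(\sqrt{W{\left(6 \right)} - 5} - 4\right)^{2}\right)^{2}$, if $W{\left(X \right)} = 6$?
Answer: $625$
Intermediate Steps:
$\left(\left(-5 + 1\right)^{2} + \left(\sqrt{W{\left(6 \right)} - 5} - 4\right)^{2}\right)^{2} = \left(\left(-5 + 1\right)^{2} + \left(\sqrt{6 - 5} - 4\right)^{2}\right)^{2} = \left(\left(-4\right)^{2} + \left(\sqrt{1} - 4\right)^{2}\right)^{2} = \left(16 + \left(1 - 4\right)^{2}\right)^{2} = \left(16 + \left(-3\right)^{2}\right)^{2} = \left(16 + 9\right)^{2} = 25^{2} = 625$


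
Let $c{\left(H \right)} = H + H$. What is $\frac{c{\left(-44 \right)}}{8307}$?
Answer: $- \frac{88}{8307} \approx -0.010593$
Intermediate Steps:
$c{\left(H \right)} = 2 H$
$\frac{c{\left(-44 \right)}}{8307} = \frac{2 \left(-44\right)}{8307} = \left(-88\right) \frac{1}{8307} = - \frac{88}{8307}$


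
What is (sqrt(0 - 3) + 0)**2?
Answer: -3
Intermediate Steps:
(sqrt(0 - 3) + 0)**2 = (sqrt(-3) + 0)**2 = (I*sqrt(3) + 0)**2 = (I*sqrt(3))**2 = -3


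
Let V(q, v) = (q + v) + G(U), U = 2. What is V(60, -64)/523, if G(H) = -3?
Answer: -7/523 ≈ -0.013384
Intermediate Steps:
V(q, v) = -3 + q + v (V(q, v) = (q + v) - 3 = -3 + q + v)
V(60, -64)/523 = (-3 + 60 - 64)/523 = -7*1/523 = -7/523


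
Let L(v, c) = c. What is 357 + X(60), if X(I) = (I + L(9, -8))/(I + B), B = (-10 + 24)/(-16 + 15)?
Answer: 8237/23 ≈ 358.13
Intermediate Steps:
B = -14 (B = 14/(-1) = 14*(-1) = -14)
X(I) = (-8 + I)/(-14 + I) (X(I) = (I - 8)/(I - 14) = (-8 + I)/(-14 + I))
357 + X(60) = 357 + (-8 + 60)/(-14 + 60) = 357 + 52/46 = 357 + (1/46)*52 = 357 + 26/23 = 8237/23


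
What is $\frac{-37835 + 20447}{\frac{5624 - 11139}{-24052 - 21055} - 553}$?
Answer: $\frac{196080129}{6234664} \approx 31.45$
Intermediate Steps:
$\frac{-37835 + 20447}{\frac{5624 - 11139}{-24052 - 21055} - 553} = - \frac{17388}{- \frac{5515}{-45107} - 553} = - \frac{17388}{\left(-5515\right) \left(- \frac{1}{45107}\right) - 553} = - \frac{17388}{\frac{5515}{45107} - 553} = - \frac{17388}{- \frac{24938656}{45107}} = \left(-17388\right) \left(- \frac{45107}{24938656}\right) = \frac{196080129}{6234664}$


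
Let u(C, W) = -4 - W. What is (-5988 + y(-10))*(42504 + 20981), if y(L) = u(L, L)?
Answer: -379767270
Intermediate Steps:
y(L) = -4 - L
(-5988 + y(-10))*(42504 + 20981) = (-5988 + (-4 - 1*(-10)))*(42504 + 20981) = (-5988 + (-4 + 10))*63485 = (-5988 + 6)*63485 = -5982*63485 = -379767270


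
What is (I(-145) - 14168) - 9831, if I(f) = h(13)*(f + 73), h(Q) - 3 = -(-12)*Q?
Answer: -35447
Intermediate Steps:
h(Q) = 3 + 12*Q (h(Q) = 3 - (-12)*Q = 3 + 12*Q)
I(f) = 11607 + 159*f (I(f) = (3 + 12*13)*(f + 73) = (3 + 156)*(73 + f) = 159*(73 + f) = 11607 + 159*f)
(I(-145) - 14168) - 9831 = ((11607 + 159*(-145)) - 14168) - 9831 = ((11607 - 23055) - 14168) - 9831 = (-11448 - 14168) - 9831 = -25616 - 9831 = -35447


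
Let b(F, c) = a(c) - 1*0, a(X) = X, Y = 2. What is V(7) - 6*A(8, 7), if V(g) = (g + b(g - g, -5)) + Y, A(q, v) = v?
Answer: -38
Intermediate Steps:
b(F, c) = c (b(F, c) = c - 1*0 = c + 0 = c)
V(g) = -3 + g (V(g) = (g - 5) + 2 = (-5 + g) + 2 = -3 + g)
V(7) - 6*A(8, 7) = (-3 + 7) - 6*7 = 4 - 42 = -38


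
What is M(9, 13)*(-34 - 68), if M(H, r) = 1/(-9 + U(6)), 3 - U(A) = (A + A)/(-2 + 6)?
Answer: 34/3 ≈ 11.333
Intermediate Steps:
U(A) = 3 - A/2 (U(A) = 3 - (A + A)/(-2 + 6) = 3 - 2*A/4 = 3 - A/2)
M(H, r) = -⅑ (M(H, r) = 1/(-9 + (3 - ½*6)) = 1/(-9 + (3 - 3)) = 1/(-9 + 0) = 1/(-9) = -⅑)
M(9, 13)*(-34 - 68) = -(-34 - 68)/9 = -⅑*(-102) = 34/3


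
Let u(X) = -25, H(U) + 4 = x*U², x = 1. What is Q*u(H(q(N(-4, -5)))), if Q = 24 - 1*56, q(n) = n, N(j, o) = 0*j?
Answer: 800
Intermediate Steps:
N(j, o) = 0
H(U) = -4 + U² (H(U) = -4 + 1*U² = -4 + U²)
Q = -32 (Q = 24 - 56 = -32)
Q*u(H(q(N(-4, -5)))) = -32*(-25) = 800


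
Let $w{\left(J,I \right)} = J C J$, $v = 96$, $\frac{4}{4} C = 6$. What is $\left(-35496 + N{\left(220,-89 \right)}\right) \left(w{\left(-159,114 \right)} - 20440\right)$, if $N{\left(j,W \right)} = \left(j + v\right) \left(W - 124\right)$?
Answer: $-13492613784$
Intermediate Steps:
$C = 6$
$w{\left(J,I \right)} = 6 J^{2}$ ($w{\left(J,I \right)} = J 6 J = 6 J J = 6 J^{2}$)
$N{\left(j,W \right)} = \left(-124 + W\right) \left(96 + j\right)$ ($N{\left(j,W \right)} = \left(j + 96\right) \left(W - 124\right) = \left(96 + j\right) \left(-124 + W\right) = \left(-124 + W\right) \left(96 + j\right)$)
$\left(-35496 + N{\left(220,-89 \right)}\right) \left(w{\left(-159,114 \right)} - 20440\right) = \left(-35496 - 67308\right) \left(6 \left(-159\right)^{2} - 20440\right) = \left(-35496 - 67308\right) \left(6 \cdot 25281 - 20440\right) = \left(-35496 - 67308\right) \left(151686 - 20440\right) = \left(-102804\right) 131246 = -13492613784$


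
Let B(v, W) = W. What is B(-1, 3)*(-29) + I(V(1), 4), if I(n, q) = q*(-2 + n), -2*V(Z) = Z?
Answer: -97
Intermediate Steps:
V(Z) = -Z/2
B(-1, 3)*(-29) + I(V(1), 4) = 3*(-29) + 4*(-2 - ½*1) = -87 + 4*(-2 - ½) = -87 + 4*(-5/2) = -87 - 10 = -97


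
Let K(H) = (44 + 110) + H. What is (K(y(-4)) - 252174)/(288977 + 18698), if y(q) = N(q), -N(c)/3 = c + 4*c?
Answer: -50392/61535 ≈ -0.81892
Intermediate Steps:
N(c) = -15*c (N(c) = -3*(c + 4*c) = -15*c)
y(q) = -15*q
K(H) = 154 + H
(K(y(-4)) - 252174)/(288977 + 18698) = ((154 - 15*(-4)) - 252174)/(288977 + 18698) = ((154 + 60) - 252174)/307675 = (214 - 252174)*(1/307675) = -251960*1/307675 = -50392/61535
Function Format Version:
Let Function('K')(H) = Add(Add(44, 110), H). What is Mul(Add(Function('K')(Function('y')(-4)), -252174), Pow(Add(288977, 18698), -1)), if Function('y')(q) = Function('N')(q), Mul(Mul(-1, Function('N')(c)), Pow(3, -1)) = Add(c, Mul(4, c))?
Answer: Rational(-50392, 61535) ≈ -0.81892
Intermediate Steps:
Function('N')(c) = Mul(-15, c) (Function('N')(c) = Mul(-3, Add(c, Mul(4, c))) = Mul(-3, Mul(5, c)) = Mul(-15, c))
Function('y')(q) = Mul(-15, q)
Function('K')(H) = Add(154, H)
Mul(Add(Function('K')(Function('y')(-4)), -252174), Pow(Add(288977, 18698), -1)) = Mul(Add(Add(154, Mul(-15, -4)), -252174), Pow(Add(288977, 18698), -1)) = Mul(Add(Add(154, 60), -252174), Pow(307675, -1)) = Mul(Add(214, -252174), Rational(1, 307675)) = Mul(-251960, Rational(1, 307675)) = Rational(-50392, 61535)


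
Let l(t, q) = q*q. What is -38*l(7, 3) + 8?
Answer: -334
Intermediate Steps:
l(t, q) = q²
-38*l(7, 3) + 8 = -38*3² + 8 = -38*9 + 8 = -342 + 8 = -334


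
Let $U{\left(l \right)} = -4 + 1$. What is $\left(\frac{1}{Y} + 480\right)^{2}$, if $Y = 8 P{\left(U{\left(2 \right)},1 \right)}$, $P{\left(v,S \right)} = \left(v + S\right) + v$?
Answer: $\frac{368601601}{1600} \approx 2.3038 \cdot 10^{5}$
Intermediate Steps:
$U{\left(l \right)} = -3$
$P{\left(v,S \right)} = S + 2 v$ ($P{\left(v,S \right)} = \left(S + v\right) + v = S + 2 v$)
$Y = -40$ ($Y = 8 \left(1 + 2 \left(-3\right)\right) = 8 \left(1 - 6\right) = 8 \left(-5\right) = -40$)
$\left(\frac{1}{Y} + 480\right)^{2} = \left(\frac{1}{-40} + 480\right)^{2} = \left(- \frac{1}{40} + 480\right)^{2} = \left(\frac{19199}{40}\right)^{2} = \frac{368601601}{1600}$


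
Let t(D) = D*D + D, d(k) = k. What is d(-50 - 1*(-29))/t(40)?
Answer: -21/1640 ≈ -0.012805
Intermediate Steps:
t(D) = D + D² (t(D) = D² + D = D + D²)
d(-50 - 1*(-29))/t(40) = (-50 - 1*(-29))/((40*(1 + 40))) = (-50 + 29)/((40*41)) = -21/1640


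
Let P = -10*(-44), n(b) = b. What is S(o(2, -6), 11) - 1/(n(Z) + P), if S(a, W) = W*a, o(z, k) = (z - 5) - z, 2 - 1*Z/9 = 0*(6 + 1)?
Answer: -25191/458 ≈ -55.002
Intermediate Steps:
Z = 18 (Z = 18 - 0*(6 + 1) = 18 - 0*7 = 18 - 9*0 = 18 + 0 = 18)
o(z, k) = -5 (o(z, k) = (-5 + z) - z = -5)
P = 440
S(o(2, -6), 11) - 1/(n(Z) + P) = 11*(-5) - 1/(18 + 440) = -55 - 1/458 = -25191/458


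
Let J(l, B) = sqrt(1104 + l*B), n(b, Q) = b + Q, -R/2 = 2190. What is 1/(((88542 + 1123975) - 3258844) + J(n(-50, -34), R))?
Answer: -682109/1395817940635 - 248*sqrt(6)/4187453821905 ≈ -4.8883e-7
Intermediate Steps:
R = -4380 (R = -2*2190 = -4380)
n(b, Q) = Q + b
J(l, B) = sqrt(1104 + B*l)
1/(((88542 + 1123975) - 3258844) + J(n(-50, -34), R)) = 1/(((88542 + 1123975) - 3258844) + sqrt(1104 - 4380*(-34 - 50))) = 1/((1212517 - 3258844) + sqrt(1104 - 4380*(-84))) = 1/(-2046327 + sqrt(1104 + 367920)) = 1/(-2046327 + sqrt(369024)) = 1/(-2046327 + 248*sqrt(6))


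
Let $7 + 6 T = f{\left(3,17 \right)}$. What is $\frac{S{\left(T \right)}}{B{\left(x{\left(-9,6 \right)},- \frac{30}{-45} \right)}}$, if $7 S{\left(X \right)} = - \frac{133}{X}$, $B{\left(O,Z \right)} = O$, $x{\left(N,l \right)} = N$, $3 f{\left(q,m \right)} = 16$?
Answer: $- \frac{38}{5} \approx -7.6$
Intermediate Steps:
$f{\left(q,m \right)} = \frac{16}{3}$ ($f{\left(q,m \right)} = \frac{1}{3} \cdot 16 = \frac{16}{3}$)
$T = - \frac{5}{18}$ ($T = - \frac{7}{6} + \frac{1}{6} \cdot \frac{16}{3} = - \frac{7}{6} + \frac{8}{9} = - \frac{5}{18} \approx -0.27778$)
$S{\left(X \right)} = - \frac{19}{X}$ ($S{\left(X \right)} = \frac{\left(-133\right) \frac{1}{X}}{7} = - \frac{19}{X}$)
$\frac{S{\left(T \right)}}{B{\left(x{\left(-9,6 \right)},- \frac{30}{-45} \right)}} = \frac{\left(-19\right) \frac{1}{- \frac{5}{18}}}{-9} = \left(-19\right) \left(- \frac{18}{5}\right) \left(- \frac{1}{9}\right) = \frac{342}{5} \left(- \frac{1}{9}\right) = - \frac{38}{5}$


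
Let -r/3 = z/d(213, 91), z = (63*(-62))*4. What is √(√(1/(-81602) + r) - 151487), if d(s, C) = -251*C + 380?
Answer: √(-56544795468259910524412 + 610954174*I*√778940383299331490)/610954174 ≈ 0.0018558 + 389.21*I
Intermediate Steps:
d(s, C) = 380 - 251*C
z = -15624 (z = -3906*4 = -15624)
r = -15624/7487 (r = -(-46872)/(380 - 251*91) = -(-46872)/(380 - 22841) = -(-46872)/(-22461) = -(-46872)*(-1)/22461 = -3*5208/7487 = -15624/7487 ≈ -2.0868)
√(√(1/(-81602) + r) - 151487) = √(√(1/(-81602) - 15624/7487) - 151487) = √(√(-1/81602 - 15624/7487) - 151487) = √(√(-1274957135/610954174) - 151487) = √(I*√778940383299331490/610954174 - 151487) = √(-151487 + I*√778940383299331490/610954174)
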